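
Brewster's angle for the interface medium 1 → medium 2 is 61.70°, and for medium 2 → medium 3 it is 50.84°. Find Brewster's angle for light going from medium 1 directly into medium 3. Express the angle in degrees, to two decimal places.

tan θ_B(1→2) = n₂/n₁ = tan 61.70° = 1.8572.
tan θ_B(2→3) = n₃/n₂ = tan 50.84° = 1.2279.
So n₃/n₁ = (n₂/n₁)(n₃/n₂) = 1.8572 × 1.2279 = 2.2804.
θ_B(1→3) = arctan(2.2804) = 66.32°.

θ_B ≈ 66.32°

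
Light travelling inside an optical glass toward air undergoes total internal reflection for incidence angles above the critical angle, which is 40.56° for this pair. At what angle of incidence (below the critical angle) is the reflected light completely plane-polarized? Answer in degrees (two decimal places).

At the critical angle sin θ_c = n₂/n₁, giving n₂/n₁ = sin 40.56° = 0.6502.
Then tan θ_B = n₂/n₁ = 0.6502, so θ_B = arctan 0.6502 = 33.03°.

θ_B ≈ 33.03°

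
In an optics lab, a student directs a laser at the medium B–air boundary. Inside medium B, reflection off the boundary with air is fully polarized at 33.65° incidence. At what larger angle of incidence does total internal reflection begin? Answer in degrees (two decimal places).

θ_c ≈ 41.73°

From Brewster, n₂/n₁ = tan θ_B = tan 33.65° = 0.6657.
Then sin θ_c = n₂/n₁ = 0.6657, so θ_c = arcsin 0.6657 = 41.73°.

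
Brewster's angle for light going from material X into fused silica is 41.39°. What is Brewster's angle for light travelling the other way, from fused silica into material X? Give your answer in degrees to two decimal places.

The two Brewster angles are complementary: θ_B' = 90° − θ_B = 90° − 41.39° = 48.61°.

θ_B' ≈ 48.61°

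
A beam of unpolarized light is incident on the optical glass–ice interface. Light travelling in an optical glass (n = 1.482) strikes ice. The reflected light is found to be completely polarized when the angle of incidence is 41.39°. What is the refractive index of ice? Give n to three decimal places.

n ≈ 1.306

Brewster's law: tan θ_B = n₂/n₁ (light incident in an optical glass, refracted into ice).
n₂ = n₁ tan θ_B = 1.482 × tan 41.39° = 1.306.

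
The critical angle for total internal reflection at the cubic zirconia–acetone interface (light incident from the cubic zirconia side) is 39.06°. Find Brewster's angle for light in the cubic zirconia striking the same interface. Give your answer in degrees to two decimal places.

θ_B ≈ 32.22°

n₂/n₁ = sin θ_c = sin 39.06° = 0.6301.
tan θ_B equals the same ratio, so θ_B = arctan(0.6301) = 32.22°.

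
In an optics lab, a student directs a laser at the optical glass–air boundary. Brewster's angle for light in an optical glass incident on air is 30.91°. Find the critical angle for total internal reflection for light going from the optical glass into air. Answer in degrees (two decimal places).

θ_c ≈ 36.78°

tan θ_B = n₂/n₁ = tan 30.91° = 0.5987.
Total internal reflection: sin θ_c = n₂/n₁ = 0.5987.
θ_c = arcsin(0.5987) = 36.78°.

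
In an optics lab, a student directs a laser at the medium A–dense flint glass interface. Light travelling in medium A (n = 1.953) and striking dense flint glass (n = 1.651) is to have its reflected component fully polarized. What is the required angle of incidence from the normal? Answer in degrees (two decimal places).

θ_B ≈ 40.21°

The reflected p-component vanishes when tan θ_B = n₂/n₁.
Brewster's condition: tan θ_B = n₂/n₁ = 1.651/1.953 = 0.8454. Taking the arctangent, θ_B = 40.21°.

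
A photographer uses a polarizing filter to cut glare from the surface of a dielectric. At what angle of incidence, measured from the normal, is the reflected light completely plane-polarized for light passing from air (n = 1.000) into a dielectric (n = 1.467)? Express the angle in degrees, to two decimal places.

At Brewster's angle the reflected and refracted rays are perpendicular, which with Snell's law gives tan θ_B = n₂/n₁.
Brewster's condition: tan θ_B = n₂/n₁ = 1.467/1.000 = 1.4670.
θ_B = arctan(1.4670) = 55.72°.

θ_B ≈ 55.72°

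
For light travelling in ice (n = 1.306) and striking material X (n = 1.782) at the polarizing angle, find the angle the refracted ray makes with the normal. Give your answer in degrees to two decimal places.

θ_t ≈ 36.24°

tan θ_B = n₂/n₁ = 1.782/1.306 = 1.3645, so θ_B = 53.76°.
At Brewster's angle the reflected and refracted rays are perpendicular, so θ_t = 90° − θ_B = 90° − 53.76° = 36.24°.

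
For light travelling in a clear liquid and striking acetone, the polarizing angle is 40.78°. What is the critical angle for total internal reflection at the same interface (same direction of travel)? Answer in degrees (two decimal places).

θ_c ≈ 59.61°

n₂/n₁ = tan 40.78° = 0.8626; the critical angle satisfies sin θ_c = n₂/n₁.
θ_c = arcsin(0.8626) = 59.61°.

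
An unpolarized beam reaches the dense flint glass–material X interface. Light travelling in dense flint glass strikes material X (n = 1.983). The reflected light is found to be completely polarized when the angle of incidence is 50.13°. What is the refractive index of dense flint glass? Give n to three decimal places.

At Brewster's angle, tan θ_B = n₂/n₁ with n₁ on the incident side (dense flint glass) and n₂ on the transmitted side (material X).
n₁ = n₂ / tan θ_B = 1.983 / tan 50.13° = 1.656.

n ≈ 1.656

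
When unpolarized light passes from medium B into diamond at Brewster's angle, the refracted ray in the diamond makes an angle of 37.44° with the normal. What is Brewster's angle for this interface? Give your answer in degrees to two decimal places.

At Brewster's angle the reflected and refracted rays are perpendicular, so θ_B + θ_t = 90°.
So θ_B = 90° − θ_t = 90° − 37.44° = 52.56°.

θ_B ≈ 52.56°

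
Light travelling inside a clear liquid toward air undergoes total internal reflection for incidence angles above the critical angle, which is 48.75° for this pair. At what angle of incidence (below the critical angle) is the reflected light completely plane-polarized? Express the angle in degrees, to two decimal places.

θ_B ≈ 36.94°

At the critical angle sin θ_c = n₂/n₁, giving n₂/n₁ = sin 48.75° = 0.7518.
Then tan θ_B = n₂/n₁ = 0.7518, so θ_B = arctan 0.7518 = 36.94°.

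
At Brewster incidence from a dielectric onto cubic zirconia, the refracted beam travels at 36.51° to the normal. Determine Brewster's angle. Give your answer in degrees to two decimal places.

Brewster's condition makes the reflected and refracted beams perpendicular: θ_B + θ_t = 90°.
So θ_B = 90° − θ_t = 90° − 36.51° = 53.49°.

θ_B ≈ 53.49°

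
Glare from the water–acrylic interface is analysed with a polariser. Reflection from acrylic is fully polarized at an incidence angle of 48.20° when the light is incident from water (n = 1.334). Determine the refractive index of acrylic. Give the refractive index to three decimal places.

n ≈ 1.492

Full polarization of the reflected beam means tan θ_B = n₂/n₁, where n₁ is the incident medium (water).
n₂ = n₁ tan θ_B = 1.334 × tan 48.20° = 1.492.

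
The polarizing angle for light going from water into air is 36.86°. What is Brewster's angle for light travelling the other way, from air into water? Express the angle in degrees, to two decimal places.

θ_B' ≈ 53.14°

Reversing the direction swaps n₁ and n₂, so tan θ_B' = 1/tan θ_B and θ_B' = 90° − θ_B.
Hence θ_B' = 90° − 36.86° = 53.14°.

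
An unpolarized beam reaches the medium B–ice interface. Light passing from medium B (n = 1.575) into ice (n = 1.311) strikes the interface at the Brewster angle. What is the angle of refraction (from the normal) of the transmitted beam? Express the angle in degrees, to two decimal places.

θ_t ≈ 50.23°

θ_B = arctan(n₂/n₁) = arctan(1.311/1.575) = 39.77°.
At Brewster's angle the reflected and refracted rays are perpendicular, so θ_t = 90° − θ_B = 90° − 39.77° = 50.23°.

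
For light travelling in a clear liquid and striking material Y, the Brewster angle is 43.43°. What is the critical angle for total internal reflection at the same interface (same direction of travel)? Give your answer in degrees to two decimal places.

From Brewster, n₂/n₁ = tan θ_B = tan 43.43° = 0.9466.
Then sin θ_c = n₂/n₁ = 0.9466, so θ_c = arcsin 0.9466 = 71.20°.

θ_c ≈ 71.20°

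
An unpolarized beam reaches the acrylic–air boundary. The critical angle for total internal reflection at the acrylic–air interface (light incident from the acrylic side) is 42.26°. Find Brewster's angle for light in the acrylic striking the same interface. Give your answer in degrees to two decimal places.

n₂/n₁ = sin θ_c = sin 42.26° = 0.6725.
tan θ_B equals the same ratio, so θ_B = arctan(0.6725) = 33.92°.

θ_B ≈ 33.92°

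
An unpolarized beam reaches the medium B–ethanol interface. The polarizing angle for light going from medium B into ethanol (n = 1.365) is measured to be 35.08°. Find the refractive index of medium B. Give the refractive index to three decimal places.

n ≈ 1.944

Full polarization of the reflected beam means tan θ_B = n₂/n₁, where n₁ is the incident medium (medium B).
n₁ = n₂ / tan θ_B = 1.365 / tan 35.08° = 1.944.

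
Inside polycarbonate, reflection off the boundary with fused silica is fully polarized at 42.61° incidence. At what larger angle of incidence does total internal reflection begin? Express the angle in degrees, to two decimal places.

tan θ_B = n₂/n₁ = tan 42.61° = 0.9199.
Total internal reflection: sin θ_c = n₂/n₁ = 0.9199.
θ_c = arcsin(0.9199) = 66.91°.

θ_c ≈ 66.91°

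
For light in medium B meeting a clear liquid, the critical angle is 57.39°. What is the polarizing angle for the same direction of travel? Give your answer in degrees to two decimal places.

At the critical angle sin θ_c = n₂/n₁, giving n₂/n₁ = sin 57.39° = 0.8424.
Then tan θ_B = n₂/n₁ = 0.8424, so θ_B = arctan 0.8424 = 40.11°.

θ_B ≈ 40.11°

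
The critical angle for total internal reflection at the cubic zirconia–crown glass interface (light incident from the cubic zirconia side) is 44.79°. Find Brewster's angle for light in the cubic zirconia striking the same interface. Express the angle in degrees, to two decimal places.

θ_B ≈ 35.17°

At the critical angle sin θ_c = n₂/n₁, giving n₂/n₁ = sin 44.79° = 0.7045.
Then tan θ_B = n₂/n₁ = 0.7045, so θ_B = arctan 0.7045 = 35.17°.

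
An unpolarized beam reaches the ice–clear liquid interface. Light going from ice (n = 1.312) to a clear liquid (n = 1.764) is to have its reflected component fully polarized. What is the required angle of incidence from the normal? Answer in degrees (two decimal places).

tan θ_B = n₂/n₁ = 1.764/1.312 = 1.3445.
So θ_B = arctan 1.3445 = 53.36°.

θ_B ≈ 53.36°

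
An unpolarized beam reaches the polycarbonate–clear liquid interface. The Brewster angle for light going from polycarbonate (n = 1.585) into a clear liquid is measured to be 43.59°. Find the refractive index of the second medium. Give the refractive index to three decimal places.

Brewster's law: tan θ_B = n₂/n₁ (light incident in polycarbonate, refracted into a clear liquid).
n₂ = n₁ tan θ_B = 1.585 × tan 43.59° = 1.509.

n ≈ 1.509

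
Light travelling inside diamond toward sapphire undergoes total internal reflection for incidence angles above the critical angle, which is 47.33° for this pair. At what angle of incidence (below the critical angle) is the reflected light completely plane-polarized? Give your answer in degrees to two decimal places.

At the critical angle sin θ_c = n₂/n₁, giving n₂/n₁ = sin 47.33° = 0.7353.
Then tan θ_B = n₂/n₁ = 0.7353, so θ_B = arctan 0.7353 = 36.33°.

θ_B ≈ 36.33°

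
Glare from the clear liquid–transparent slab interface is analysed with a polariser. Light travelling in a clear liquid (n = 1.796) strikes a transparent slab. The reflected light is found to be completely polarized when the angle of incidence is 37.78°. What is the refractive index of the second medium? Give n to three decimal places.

n ≈ 1.392

Full polarization of the reflected beam means tan θ_B = n₂/n₁, where n₁ is the incident medium (a clear liquid).
n₂ = n₁ tan θ_B = 1.796 × tan 37.78° = 1.392.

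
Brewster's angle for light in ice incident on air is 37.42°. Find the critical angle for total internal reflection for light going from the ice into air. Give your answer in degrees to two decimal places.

tan θ_B = n₂/n₁ = tan 37.42° = 0.7651.
Total internal reflection: sin θ_c = n₂/n₁ = 0.7651.
θ_c = arcsin(0.7651) = 49.92°.

θ_c ≈ 49.92°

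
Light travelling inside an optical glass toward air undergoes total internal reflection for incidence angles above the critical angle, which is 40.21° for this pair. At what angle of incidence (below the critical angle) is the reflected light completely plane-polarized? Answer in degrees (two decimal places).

n₂/n₁ = sin θ_c = sin 40.21° = 0.6456.
tan θ_B equals the same ratio, so θ_B = arctan(0.6456) = 32.85°.

θ_B ≈ 32.85°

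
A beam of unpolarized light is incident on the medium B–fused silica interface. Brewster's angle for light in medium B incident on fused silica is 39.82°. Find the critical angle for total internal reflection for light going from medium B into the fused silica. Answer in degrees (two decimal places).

From Brewster, n₂/n₁ = tan θ_B = tan 39.82° = 0.8338.
Then sin θ_c = n₂/n₁ = 0.8338, so θ_c = arcsin 0.8338 = 56.49°.

θ_c ≈ 56.49°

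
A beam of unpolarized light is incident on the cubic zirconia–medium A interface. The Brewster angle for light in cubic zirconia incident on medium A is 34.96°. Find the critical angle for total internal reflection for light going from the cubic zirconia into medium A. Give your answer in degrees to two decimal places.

tan θ_B = n₂/n₁ = tan 34.96° = 0.6992.
Total internal reflection: sin θ_c = n₂/n₁ = 0.6992.
θ_c = arcsin(0.6992) = 44.36°.

θ_c ≈ 44.36°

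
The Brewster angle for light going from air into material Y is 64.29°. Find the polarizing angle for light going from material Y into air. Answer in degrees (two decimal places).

The two Brewster angles are complementary: θ_B' = 90° − θ_B = 90° − 64.29° = 25.71°.

θ_B' ≈ 25.71°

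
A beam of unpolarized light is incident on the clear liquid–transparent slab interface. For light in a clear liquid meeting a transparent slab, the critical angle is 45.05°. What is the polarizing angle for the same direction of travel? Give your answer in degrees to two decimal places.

θ_B ≈ 35.29°

n₂/n₁ = sin θ_c = sin 45.05° = 0.7077.
tan θ_B equals the same ratio, so θ_B = arctan(0.7077) = 35.29°.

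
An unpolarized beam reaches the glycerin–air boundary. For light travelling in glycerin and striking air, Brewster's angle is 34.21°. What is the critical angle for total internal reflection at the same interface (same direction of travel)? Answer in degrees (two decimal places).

θ_c ≈ 42.83°

tan θ_B = n₂/n₁ = tan 34.21° = 0.6799.
Total internal reflection: sin θ_c = n₂/n₁ = 0.6799.
θ_c = arcsin(0.6799) = 42.83°.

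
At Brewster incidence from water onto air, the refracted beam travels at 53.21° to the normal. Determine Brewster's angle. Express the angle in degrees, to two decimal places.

Brewster's condition makes the reflected and refracted beams perpendicular: θ_B + θ_t = 90°.
θ_B = 90° − 53.21° = 36.79°.

θ_B ≈ 36.79°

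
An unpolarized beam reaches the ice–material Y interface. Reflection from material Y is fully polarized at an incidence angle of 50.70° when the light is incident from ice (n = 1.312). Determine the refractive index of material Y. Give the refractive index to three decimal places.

n ≈ 1.603

Brewster's law: tan θ_B = n₂/n₁ (light incident in ice, refracted into material Y).
n₂ = n₁ tan θ_B = 1.312 × tan 50.70° = 1.603.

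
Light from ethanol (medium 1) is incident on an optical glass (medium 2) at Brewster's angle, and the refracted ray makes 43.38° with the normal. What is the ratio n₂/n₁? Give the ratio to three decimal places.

At Brewster incidence θ_B = 90° − θ_t = 90° − 43.38° = 46.62°.
Then n₂/n₁ = tan θ_B = tan 46.62° = 1.058.

n₂/n₁ ≈ 1.058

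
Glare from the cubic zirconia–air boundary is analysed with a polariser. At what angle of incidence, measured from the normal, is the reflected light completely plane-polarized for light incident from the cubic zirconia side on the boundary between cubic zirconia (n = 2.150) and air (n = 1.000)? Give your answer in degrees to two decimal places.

θ_B ≈ 24.94°

Brewster's condition: tan θ_B = n₂/n₁ = 1.000/2.150 = 0.4651.
So θ_B = arctan 0.4651 = 24.94°.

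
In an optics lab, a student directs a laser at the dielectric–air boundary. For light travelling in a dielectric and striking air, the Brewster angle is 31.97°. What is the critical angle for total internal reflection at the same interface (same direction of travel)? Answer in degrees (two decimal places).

θ_c ≈ 38.62°

tan θ_B = n₂/n₁ = tan 31.97° = 0.6241.
Total internal reflection: sin θ_c = n₂/n₁ = 0.6241.
θ_c = arcsin(0.6241) = 38.62°.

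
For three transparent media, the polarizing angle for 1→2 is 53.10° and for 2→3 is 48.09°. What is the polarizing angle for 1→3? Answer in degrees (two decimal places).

θ_B ≈ 56.02°

tan θ_B(1→2) = n₂/n₁ = tan 53.10° = 1.3319.
tan θ_B(2→3) = n₃/n₂ = tan 48.09° = 1.1141.
Multiplying, n₃/n₁ = 1.3319 × 1.1141 = 1.4839, and θ_B(1→3) = arctan 1.4839 = 56.02°.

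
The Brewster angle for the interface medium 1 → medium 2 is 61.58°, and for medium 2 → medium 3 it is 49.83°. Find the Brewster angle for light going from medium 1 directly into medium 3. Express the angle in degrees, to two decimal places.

tan θ_B(1→2) = n₂/n₁ = tan 61.58° = 1.8479.
tan θ_B(2→3) = n₃/n₂ = tan 49.83° = 1.1846.
So n₃/n₁ = (n₂/n₁)(n₃/n₂) = 1.8479 × 1.1846 = 2.1890.
θ_B(1→3) = arctan(2.1890) = 65.45°.

θ_B ≈ 65.45°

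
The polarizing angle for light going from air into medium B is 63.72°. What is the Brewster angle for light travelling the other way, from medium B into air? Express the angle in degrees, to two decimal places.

θ_B' ≈ 26.28°

Reversing the direction swaps n₁ and n₂, so tan θ_B' = 1/tan θ_B and θ_B' = 90° − θ_B.
Hence θ_B' = 90° − 63.72° = 26.28°.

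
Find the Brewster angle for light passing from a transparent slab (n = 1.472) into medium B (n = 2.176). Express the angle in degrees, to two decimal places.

At Brewster's angle the reflected and refracted rays are perpendicular, which with Snell's law gives tan θ_B = n₂/n₁.
Here n₂/n₁ = 2.176/1.472 = 1.4783, and Brewster's law gives tan θ_B = n₂/n₁.
θ_B = arctan(1.4783) = 55.92°.

θ_B ≈ 55.92°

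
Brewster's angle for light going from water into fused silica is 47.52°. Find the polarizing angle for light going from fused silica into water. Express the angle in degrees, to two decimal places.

The two Brewster angles are complementary: θ_B' = 90° − θ_B = 90° − 47.52° = 42.48°.

θ_B' ≈ 42.48°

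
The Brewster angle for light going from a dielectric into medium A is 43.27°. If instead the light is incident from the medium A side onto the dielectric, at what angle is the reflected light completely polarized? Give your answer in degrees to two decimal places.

The two Brewster angles are complementary: θ_B' = 90° − θ_B = 90° − 43.27° = 46.73°.

θ_B' ≈ 46.73°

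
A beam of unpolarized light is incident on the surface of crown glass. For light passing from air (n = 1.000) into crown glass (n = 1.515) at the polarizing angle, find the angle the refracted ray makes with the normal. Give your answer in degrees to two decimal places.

θ_t ≈ 33.43°

tan θ_B = n₂/n₁ = 1.515/1.000 = 1.5150, so θ_B = 56.57°.
Since θ_B + θ_t = 90° at Brewster incidence, θ_t = 90° − 56.57° = 33.43°.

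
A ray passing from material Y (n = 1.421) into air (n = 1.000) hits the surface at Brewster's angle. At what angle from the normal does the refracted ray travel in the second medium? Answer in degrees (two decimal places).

θ_t ≈ 54.86°

First find Brewster's angle: tan θ_B = 1.000/1.421 = 0.7037, giving θ_B = 35.14°.
At Brewster's angle the reflected and refracted rays are perpendicular, so θ_t = 90° − θ_B = 90° − 35.14° = 54.86°.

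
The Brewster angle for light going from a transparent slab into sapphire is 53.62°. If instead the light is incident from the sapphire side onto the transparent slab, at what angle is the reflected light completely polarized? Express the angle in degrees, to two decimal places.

Reversing the direction swaps n₁ and n₂, so tan θ_B' = 1/tan θ_B and θ_B' = 90° − θ_B.
Hence θ_B' = 90° − 53.62° = 36.38°.

θ_B' ≈ 36.38°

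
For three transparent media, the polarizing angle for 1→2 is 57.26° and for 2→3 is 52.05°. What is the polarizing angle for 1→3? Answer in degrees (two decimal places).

tan θ_B(1→2) = n₂/n₁ = tan 57.26° = 1.5553.
tan θ_B(2→3) = n₃/n₂ = tan 52.05° = 1.2822.
So n₃/n₁ = (n₂/n₁)(n₃/n₂) = 1.5553 × 1.2822 = 1.9942.
θ_B(1→3) = arctan(1.9942) = 63.37°.

θ_B ≈ 63.37°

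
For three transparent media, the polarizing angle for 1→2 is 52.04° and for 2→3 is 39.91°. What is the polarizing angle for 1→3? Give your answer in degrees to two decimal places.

tan θ_B(1→2) = n₂/n₁ = tan 52.04° = 1.2818.
tan θ_B(2→3) = n₃/n₂ = tan 39.91° = 0.8364.
Multiplying, n₃/n₁ = 1.2818 × 0.8364 = 1.0721, and θ_B(1→3) = arctan 1.0721 = 46.99°.

θ_B ≈ 46.99°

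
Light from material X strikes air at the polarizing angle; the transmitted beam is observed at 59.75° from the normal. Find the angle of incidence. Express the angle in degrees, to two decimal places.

At Brewster's angle the reflected and refracted rays are perpendicular, so θ_B + θ_t = 90°.
So θ_B = 90° − θ_t = 90° − 59.75° = 30.25°.

θ_B ≈ 30.25°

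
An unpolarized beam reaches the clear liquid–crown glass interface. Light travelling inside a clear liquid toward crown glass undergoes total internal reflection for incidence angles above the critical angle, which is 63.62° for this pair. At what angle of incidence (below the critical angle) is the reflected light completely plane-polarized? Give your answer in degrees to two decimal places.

θ_B ≈ 41.86°

At the critical angle sin θ_c = n₂/n₁, giving n₂/n₁ = sin 63.62° = 0.8959.
Then tan θ_B = n₂/n₁ = 0.8959, so θ_B = arctan 0.8959 = 41.86°.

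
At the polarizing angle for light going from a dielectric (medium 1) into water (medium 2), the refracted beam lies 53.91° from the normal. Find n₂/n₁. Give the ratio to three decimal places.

At Brewster incidence θ_B = 90° − θ_t = 90° − 53.91° = 36.09°.
tan θ_B = n₂/n₁, so n₂/n₁ = tan 36.09° = 0.729.

n₂/n₁ ≈ 0.729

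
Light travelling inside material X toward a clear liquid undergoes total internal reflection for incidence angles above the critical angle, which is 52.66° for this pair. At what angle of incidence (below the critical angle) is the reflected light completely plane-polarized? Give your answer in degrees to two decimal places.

θ_B ≈ 38.49°

sin θ_c = n₂/n₁, so n₂/n₁ = sin 52.66° = 0.7951.
Brewster: tan θ_B = n₂/n₁ = 0.7951.
θ_B = arctan(0.7951) = 38.49°.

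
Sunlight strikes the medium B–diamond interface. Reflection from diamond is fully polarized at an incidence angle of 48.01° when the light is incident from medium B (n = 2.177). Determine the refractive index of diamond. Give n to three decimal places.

At Brewster's angle, tan θ_B = n₂/n₁ with n₁ on the incident side (medium B) and n₂ on the transmitted side (diamond).
n₂ = n₁ tan θ_B = 2.177 × tan 48.01° = 2.419.

n ≈ 2.419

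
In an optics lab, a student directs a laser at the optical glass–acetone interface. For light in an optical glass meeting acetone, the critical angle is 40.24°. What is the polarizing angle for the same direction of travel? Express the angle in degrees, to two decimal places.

θ_B ≈ 32.86°

At the critical angle sin θ_c = n₂/n₁, giving n₂/n₁ = sin 40.24° = 0.6460.
Then tan θ_B = n₂/n₁ = 0.6460, so θ_B = arctan 0.6460 = 32.86°.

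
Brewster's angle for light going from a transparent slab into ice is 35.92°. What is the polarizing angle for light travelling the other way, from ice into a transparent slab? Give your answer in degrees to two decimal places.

θ_B' ≈ 54.08°

tan θ_B' = n₁/n₂ = 1/tan θ_B, so θ_B' = 90° − θ_B.
θ_B' = 90° − 35.92° = 54.08°.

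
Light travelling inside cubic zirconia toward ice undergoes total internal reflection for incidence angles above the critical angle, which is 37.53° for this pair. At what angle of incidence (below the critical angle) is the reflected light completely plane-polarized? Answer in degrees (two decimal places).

θ_B ≈ 31.35°

At the critical angle sin θ_c = n₂/n₁, giving n₂/n₁ = sin 37.53° = 0.6092.
Then tan θ_B = n₂/n₁ = 0.6092, so θ_B = arctan 0.6092 = 31.35°.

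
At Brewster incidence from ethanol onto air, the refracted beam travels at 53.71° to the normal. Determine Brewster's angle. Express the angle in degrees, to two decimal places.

θ_B ≈ 36.29°

At Brewster's angle the reflected and refracted rays are perpendicular, so θ_B + θ_t = 90°.
θ_B = 90° − 53.71° = 36.29°.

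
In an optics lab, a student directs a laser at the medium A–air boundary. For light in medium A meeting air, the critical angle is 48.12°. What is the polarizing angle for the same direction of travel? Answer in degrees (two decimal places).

At the critical angle sin θ_c = n₂/n₁, giving n₂/n₁ = sin 48.12° = 0.7445.
Then tan θ_B = n₂/n₁ = 0.7445, so θ_B = arctan 0.7445 = 36.67°.

θ_B ≈ 36.67°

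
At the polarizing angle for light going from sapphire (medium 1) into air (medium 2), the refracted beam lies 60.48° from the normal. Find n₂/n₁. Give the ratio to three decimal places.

At Brewster incidence θ_B = 90° − θ_t = 90° − 60.48° = 29.52°.
tan θ_B = n₂/n₁, so n₂/n₁ = tan 29.52° = 0.566.

n₂/n₁ ≈ 0.566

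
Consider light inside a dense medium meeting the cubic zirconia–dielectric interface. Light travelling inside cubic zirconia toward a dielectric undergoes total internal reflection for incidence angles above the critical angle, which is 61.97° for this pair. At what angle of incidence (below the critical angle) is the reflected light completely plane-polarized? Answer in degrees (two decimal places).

sin θ_c = n₂/n₁, so n₂/n₁ = sin 61.97° = 0.8827.
Brewster: tan θ_B = n₂/n₁ = 0.8827.
θ_B = arctan(0.8827) = 41.43°.

θ_B ≈ 41.43°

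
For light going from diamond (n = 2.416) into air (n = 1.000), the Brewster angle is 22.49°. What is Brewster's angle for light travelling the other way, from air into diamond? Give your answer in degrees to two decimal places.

Reversing the direction swaps n₁ and n₂, so tan θ_B' = 1/tan θ_B and θ_B' = 90° − θ_B.
Hence θ_B' = 90° − 22.49° = 67.51°.

θ_B' ≈ 67.51°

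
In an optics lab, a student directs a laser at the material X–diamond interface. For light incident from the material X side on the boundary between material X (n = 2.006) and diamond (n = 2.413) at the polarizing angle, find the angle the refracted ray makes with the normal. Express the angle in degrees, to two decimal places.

First find Brewster's angle: tan θ_B = 2.413/2.006 = 1.2029, giving θ_B = 50.26°.
The refracted ray is perpendicular to the reflected ray, so θ_t = 90° − θ_B = 39.74°.

θ_t ≈ 39.74°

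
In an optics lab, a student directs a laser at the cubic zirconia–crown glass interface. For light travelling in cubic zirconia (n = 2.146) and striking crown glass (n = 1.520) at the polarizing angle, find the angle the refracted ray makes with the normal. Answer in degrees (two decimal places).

θ_t ≈ 54.69°

First find Brewster's angle: tan θ_B = 1.520/2.146 = 0.7083, giving θ_B = 35.31°.
Since θ_B + θ_t = 90° at Brewster incidence, θ_t = 90° − 35.31° = 54.69°.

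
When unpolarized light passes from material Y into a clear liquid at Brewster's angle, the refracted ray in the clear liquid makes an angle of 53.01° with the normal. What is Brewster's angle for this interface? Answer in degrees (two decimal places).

θ_B ≈ 36.99°

At Brewster's angle the reflected and refracted rays are perpendicular, so θ_B + θ_t = 90°.
θ_B = 90° − 53.01° = 36.99°.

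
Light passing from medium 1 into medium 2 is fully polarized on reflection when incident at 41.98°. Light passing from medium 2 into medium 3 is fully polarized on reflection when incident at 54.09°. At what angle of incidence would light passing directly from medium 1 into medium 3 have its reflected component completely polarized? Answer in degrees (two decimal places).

θ_B ≈ 51.17°

n₂/n₁ = tan 41.98° = 0.8998 and n₃/n₂ = tan 54.09° = 1.3809.
Multiplying, n₃/n₁ = 0.8998 × 1.3809 = 1.2425, and θ_B(1→3) = arctan 1.2425 = 51.17°.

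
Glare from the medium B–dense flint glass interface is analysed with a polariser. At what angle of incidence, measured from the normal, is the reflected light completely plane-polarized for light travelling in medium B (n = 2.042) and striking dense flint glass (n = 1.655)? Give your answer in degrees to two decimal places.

Here n₂/n₁ = 1.655/2.042 = 0.8105, and Brewster's law gives tan θ_B = n₂/n₁. Taking the arctangent, θ_B = 39.02°.

θ_B ≈ 39.02°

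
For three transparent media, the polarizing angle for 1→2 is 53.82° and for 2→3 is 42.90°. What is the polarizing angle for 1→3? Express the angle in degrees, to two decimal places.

θ_B ≈ 51.80°

n₂/n₁ = tan 53.82° = 1.3673 and n₃/n₂ = tan 42.90° = 0.9293.
n₃/n₁ = 1.2706. Then tan θ_B(1→3) = n₃/n₁, so θ_B(1→3) = arctan(1.2706) = 51.80°.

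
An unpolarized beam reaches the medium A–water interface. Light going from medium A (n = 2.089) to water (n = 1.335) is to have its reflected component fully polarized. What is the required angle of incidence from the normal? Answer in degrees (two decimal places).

Brewster's condition: tan θ_B = n₂/n₁ = 1.335/2.089 = 0.6391.
So θ_B = arctan 0.6391 = 32.58°.

θ_B ≈ 32.58°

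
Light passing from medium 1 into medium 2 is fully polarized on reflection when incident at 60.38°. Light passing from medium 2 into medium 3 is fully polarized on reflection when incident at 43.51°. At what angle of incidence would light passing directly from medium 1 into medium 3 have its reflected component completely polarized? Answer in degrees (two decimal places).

θ_B ≈ 59.08°

tan θ_B(1→2) = n₂/n₁ = tan 60.38° = 1.7589.
tan θ_B(2→3) = n₃/n₂ = tan 43.51° = 0.9493.
So n₃/n₁ = (n₂/n₁)(n₃/n₂) = 1.7589 × 0.9493 = 1.6697.
θ_B(1→3) = arctan(1.6697) = 59.08°.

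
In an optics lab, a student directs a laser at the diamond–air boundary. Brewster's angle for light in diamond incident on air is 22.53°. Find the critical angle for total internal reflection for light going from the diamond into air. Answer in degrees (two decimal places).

From Brewster, n₂/n₁ = tan θ_B = tan 22.53° = 0.4148.
Then sin θ_c = n₂/n₁ = 0.4148, so θ_c = arcsin 0.4148 = 24.51°.

θ_c ≈ 24.51°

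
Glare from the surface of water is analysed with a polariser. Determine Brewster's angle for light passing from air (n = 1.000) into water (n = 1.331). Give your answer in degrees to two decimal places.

tan θ_B = n₂/n₁ = 1.331/1.000 = 1.3310. Taking the arctangent, θ_B = 53.08°.

θ_B ≈ 53.08°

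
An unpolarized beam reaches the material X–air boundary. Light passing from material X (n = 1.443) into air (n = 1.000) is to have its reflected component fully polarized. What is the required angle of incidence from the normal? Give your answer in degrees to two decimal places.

Here n₂/n₁ = 1.000/1.443 = 0.6930, and Brewster's law gives tan θ_B = n₂/n₁.
So θ_B = arctan 0.6930 = 34.72°.

θ_B ≈ 34.72°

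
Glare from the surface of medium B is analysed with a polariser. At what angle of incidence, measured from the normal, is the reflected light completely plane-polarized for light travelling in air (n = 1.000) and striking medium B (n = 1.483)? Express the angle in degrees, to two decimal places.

θ_B ≈ 56.01°

Brewster's condition: tan θ_B = n₂/n₁ = 1.483/1.000 = 1.4830.
θ_B = arctan(1.4830) = 56.01°.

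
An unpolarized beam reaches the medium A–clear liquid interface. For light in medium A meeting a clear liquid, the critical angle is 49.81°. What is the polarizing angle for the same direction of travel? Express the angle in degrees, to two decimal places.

θ_B ≈ 37.38°

At the critical angle sin θ_c = n₂/n₁, giving n₂/n₁ = sin 49.81° = 0.7639.
Then tan θ_B = n₂/n₁ = 0.7639, so θ_B = arctan 0.7639 = 37.38°.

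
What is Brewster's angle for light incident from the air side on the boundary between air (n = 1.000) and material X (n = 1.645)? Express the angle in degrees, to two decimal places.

At Brewster's angle the reflected and refracted rays are perpendicular, which with Snell's law gives tan θ_B = n₂/n₁.
Brewster's condition: tan θ_B = n₂/n₁ = 1.645/1.000 = 1.6450.
θ_B = arctan(1.6450) = 58.70°.

θ_B ≈ 58.70°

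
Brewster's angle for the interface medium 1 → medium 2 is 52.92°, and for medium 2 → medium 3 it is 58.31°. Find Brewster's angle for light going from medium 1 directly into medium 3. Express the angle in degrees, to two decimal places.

θ_B ≈ 64.99°

n₂/n₁ = tan 52.92° = 1.3232 and n₃/n₂ = tan 58.31° = 1.6198.
n₃/n₁ = 2.1433. Then tan θ_B(1→3) = n₃/n₁, so θ_B(1→3) = arctan(2.1433) = 64.99°.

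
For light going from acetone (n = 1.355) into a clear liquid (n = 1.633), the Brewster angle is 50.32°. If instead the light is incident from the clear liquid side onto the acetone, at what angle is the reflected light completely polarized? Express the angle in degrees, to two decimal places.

θ_B' ≈ 39.68°

The two Brewster angles are complementary: θ_B' = 90° − θ_B = 90° − 50.32° = 39.68°.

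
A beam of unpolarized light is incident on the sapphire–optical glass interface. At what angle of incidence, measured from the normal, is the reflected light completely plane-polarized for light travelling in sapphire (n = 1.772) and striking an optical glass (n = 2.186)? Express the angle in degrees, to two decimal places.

θ_B ≈ 50.97°

tan θ_B = n₂/n₁ = 2.186/1.772 = 1.2336.
θ_B = arctan(1.2336) = 50.97°.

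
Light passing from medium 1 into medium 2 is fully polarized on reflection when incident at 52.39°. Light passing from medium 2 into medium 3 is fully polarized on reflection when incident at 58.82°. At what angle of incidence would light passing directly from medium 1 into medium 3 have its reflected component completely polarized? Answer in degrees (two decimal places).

n₂/n₁ = tan 52.39° = 1.2981 and n₃/n₂ = tan 58.82° = 1.6525.
n₃/n₁ = 2.1450. Then tan θ_B(1→3) = n₃/n₁, so θ_B(1→3) = arctan(2.1450) = 65.01°.

θ_B ≈ 65.01°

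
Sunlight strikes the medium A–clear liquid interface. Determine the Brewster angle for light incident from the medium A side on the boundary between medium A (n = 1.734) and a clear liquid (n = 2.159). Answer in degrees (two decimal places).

At Brewster's angle the reflected and refracted rays are perpendicular, which with Snell's law gives tan θ_B = n₂/n₁.
tan θ_B = n₂/n₁ = 2.159/1.734 = 1.2451.
So θ_B = arctan 1.2451 = 51.23°.

θ_B ≈ 51.23°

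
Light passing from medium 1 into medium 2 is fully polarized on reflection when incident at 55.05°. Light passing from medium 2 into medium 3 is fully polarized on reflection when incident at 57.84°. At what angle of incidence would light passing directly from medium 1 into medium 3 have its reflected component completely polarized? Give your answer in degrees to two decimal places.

θ_B ≈ 66.28°

tan θ_B(1→2) = n₂/n₁ = tan 55.05° = 1.4308.
tan θ_B(2→3) = n₃/n₂ = tan 57.84° = 1.5904.
So n₃/n₁ = (n₂/n₁)(n₃/n₂) = 1.4308 × 1.5904 = 2.2756.
θ_B(1→3) = arctan(2.2756) = 66.28°.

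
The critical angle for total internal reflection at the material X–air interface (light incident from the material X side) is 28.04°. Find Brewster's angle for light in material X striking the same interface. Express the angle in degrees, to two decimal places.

sin θ_c = n₂/n₁, so n₂/n₁ = sin 28.04° = 0.4701.
Brewster: tan θ_B = n₂/n₁ = 0.4701.
θ_B = arctan(0.4701) = 25.18°.

θ_B ≈ 25.18°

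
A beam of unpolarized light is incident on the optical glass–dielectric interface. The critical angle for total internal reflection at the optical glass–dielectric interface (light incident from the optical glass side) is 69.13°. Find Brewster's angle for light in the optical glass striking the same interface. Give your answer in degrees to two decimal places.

θ_B ≈ 43.06°

sin θ_c = n₂/n₁, so n₂/n₁ = sin 69.13° = 0.9344.
Brewster: tan θ_B = n₂/n₁ = 0.9344.
θ_B = arctan(0.9344) = 43.06°.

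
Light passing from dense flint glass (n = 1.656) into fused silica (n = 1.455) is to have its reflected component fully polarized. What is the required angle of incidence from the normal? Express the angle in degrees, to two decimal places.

Here n₂/n₁ = 1.455/1.656 = 0.8786, and Brewster's law gives tan θ_B = n₂/n₁.
θ_B = arctan(0.8786) = 41.30°.

θ_B ≈ 41.30°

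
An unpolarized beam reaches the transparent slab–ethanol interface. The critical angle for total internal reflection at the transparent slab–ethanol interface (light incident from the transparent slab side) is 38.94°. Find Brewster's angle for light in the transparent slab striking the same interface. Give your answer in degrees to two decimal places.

θ_B ≈ 32.15°

At the critical angle sin θ_c = n₂/n₁, giving n₂/n₁ = sin 38.94° = 0.6285.
Then tan θ_B = n₂/n₁ = 0.6285, so θ_B = arctan 0.6285 = 32.15°.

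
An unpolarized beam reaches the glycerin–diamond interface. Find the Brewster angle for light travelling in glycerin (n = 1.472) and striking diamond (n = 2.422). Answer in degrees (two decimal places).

Here n₂/n₁ = 2.422/1.472 = 1.6454, and Brewster's law gives tan θ_B = n₂/n₁. Taking the arctangent, θ_B = 58.71°.

θ_B ≈ 58.71°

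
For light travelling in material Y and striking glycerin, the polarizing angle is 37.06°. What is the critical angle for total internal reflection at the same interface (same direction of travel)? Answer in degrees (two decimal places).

n₂/n₁ = tan 37.06° = 0.7552; the critical angle satisfies sin θ_c = n₂/n₁.
θ_c = arcsin(0.7552) = 49.04°.

θ_c ≈ 49.04°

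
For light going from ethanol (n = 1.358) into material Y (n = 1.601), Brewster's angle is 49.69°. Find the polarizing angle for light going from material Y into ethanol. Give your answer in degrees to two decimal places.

The two Brewster angles are complementary: θ_B' = 90° − θ_B = 90° − 49.69° = 40.31°.

θ_B' ≈ 40.31°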